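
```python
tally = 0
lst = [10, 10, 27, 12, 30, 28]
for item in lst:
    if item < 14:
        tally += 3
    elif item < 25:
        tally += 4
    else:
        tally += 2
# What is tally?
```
Trace:
  tally=0
  tally=3, item=10
  tally=6, item=10
  tally=8, item=27
  tally=11, item=12
  tally=13, item=30
  tally=15, item=28

Final answer: 15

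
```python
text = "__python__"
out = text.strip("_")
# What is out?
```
Trace:
  text='__python__'
  text='__python__', out='python'

Final answer: 'python'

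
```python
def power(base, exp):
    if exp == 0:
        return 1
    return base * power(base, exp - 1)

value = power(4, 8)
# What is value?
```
Call trace:
power(base=4, exp=8)
  power(base=4, exp=7)
    power(base=4, exp=6)
      power(base=4, exp=5)
        power(base=4, exp=4)
          power(base=4, exp=3)
            power(base=4, exp=2)
              power(base=4, exp=1)
                power(base=4, exp=0)
                -> return 1
              -> return 4
            -> return 16
          -> return 64
        -> return 256
      -> return 1024
    -> return 4096
  -> return 16384
-> return 65536

Final answer: 65536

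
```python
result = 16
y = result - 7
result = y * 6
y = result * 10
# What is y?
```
Trace:
  result=16
  result=16, y=9
  result=54, y=9
  result=54, y=540

Final answer: 540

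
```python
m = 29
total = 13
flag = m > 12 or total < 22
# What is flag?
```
Trace:
  m=29
  m=29, total=13
  m=29, total=13, flag=True

Final answer: True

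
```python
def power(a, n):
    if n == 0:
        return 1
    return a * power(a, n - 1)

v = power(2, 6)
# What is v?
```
Call trace:
power(a=2, n=6)
  power(a=2, n=5)
    power(a=2, n=4)
      power(a=2, n=3)
        power(a=2, n=2)
          power(a=2, n=1)
            power(a=2, n=0)
            -> return 1
          -> return 2
        -> return 4
      -> return 8
    -> return 16
  -> return 32
-> return 64

Final answer: 64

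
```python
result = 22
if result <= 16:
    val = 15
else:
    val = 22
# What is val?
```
Trace:
  result=22
  result=22, val=22

Final answer: 22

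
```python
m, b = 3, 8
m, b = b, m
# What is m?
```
Trace:
  m=3, b=8
  m=8, b=3

Final answer: 8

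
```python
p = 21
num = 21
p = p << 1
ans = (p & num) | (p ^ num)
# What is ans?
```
Trace:
  p=21
  p=21, num=21
  p=42, num=21
  p=42, num=21, ans=63

Final answer: 63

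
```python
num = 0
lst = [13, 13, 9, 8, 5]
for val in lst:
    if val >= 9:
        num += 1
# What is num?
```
Trace:
  num=0
  num=1, val=13
  num=2, val=13
  num=3, val=9
  num=3, val=8
  num=3, val=5

Final answer: 3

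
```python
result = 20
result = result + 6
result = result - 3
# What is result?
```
Trace:
  result=20
  result=26
  result=23

Final answer: 23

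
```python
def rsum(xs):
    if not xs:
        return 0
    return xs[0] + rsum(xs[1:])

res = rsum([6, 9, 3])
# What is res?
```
Call trace:
rsum(xs=[6, 9, 3])
  rsum(xs=[9, 3])
    rsum(xs=[3])
      rsum(xs=[])
      -> return 0
    -> return 3
  -> return 12
-> return 18

Final answer: 18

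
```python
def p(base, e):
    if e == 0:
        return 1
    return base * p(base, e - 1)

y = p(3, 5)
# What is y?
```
Call trace:
p(base=3, e=5)
  p(base=3, e=4)
    p(base=3, e=3)
      p(base=3, e=2)
        p(base=3, e=1)
          p(base=3, e=0)
          -> return 1
        -> return 3
      -> return 9
    -> return 27
  -> return 81
-> return 243

Final answer: 243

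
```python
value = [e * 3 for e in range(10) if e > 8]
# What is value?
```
Trace:
  e=0
  e=1
  e=2
  e=3
  e=4
  e=5
  e=6
  e=7
  e=8
  e=9
  value=[27]

Final answer: [27]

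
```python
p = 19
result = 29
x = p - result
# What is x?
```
Trace:
  p=19
  p=19, result=29
  p=19, result=29, x=-10

Final answer: -10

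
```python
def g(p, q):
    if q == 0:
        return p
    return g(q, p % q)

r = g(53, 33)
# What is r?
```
Call trace:
g(p=53, q=33)
  g(p=33, q=20)
    g(p=20, q=13)
      g(p=13, q=7)
        g(p=7, q=6)
          g(p=6, q=1)
            g(p=1, q=0)
            -> return 1
          -> return 1
        -> return 1
      -> return 1
    -> return 1
  -> return 1
-> return 1

Final answer: 1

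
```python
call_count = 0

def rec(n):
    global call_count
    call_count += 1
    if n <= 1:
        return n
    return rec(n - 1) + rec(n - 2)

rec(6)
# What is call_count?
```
Call trace (a repeated sub-call is expanded the first time; later identical calls just restate its return value):
rec(n=6)
  rec(n=5)
    rec(n=4)
      rec(n=3)
        rec(n=2)
          rec(n=1)
          -> return 1
          rec(n=0)
          -> return 0
        -> return 1
        rec(n=1)
        -> return 1
      -> return 2
      rec(n=2) -> return 1  (same call as traced above)
    -> return 3
    rec(n=3) -> return 2  (same call as traced above)
  -> return 5
  rec(n=4) -> return 3  (same call as traced above)
-> return 8

call_count is incremented once per call, so count the calls in each subtree. Let C(n) = number of calls made by rec(n).
C(0) = C(1) = 1 (base case, no recursion); C(n) = 1 + C(n - 1) + C(n - 2) otherwise.
C(2) = 1 + C(1) + C(0) = 1 + 1 + 1 = 3
C(3) = 1 + C(2) + C(1) = 1 + 3 + 1 = 5
C(4) = 1 + C(3) + C(2) = 1 + 5 + 3 = 9
C(5) = 1 + C(4) + C(3) = 1 + 9 + 5 = 15
C(6) = 1 + C(5) + C(4) = 1 + 15 + 9 = 25
call_count = C(6) = 25

Final answer: 25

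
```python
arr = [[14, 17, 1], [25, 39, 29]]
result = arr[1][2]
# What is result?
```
Trace:
  arr=[[14, 17, 1], [25, 39, 29]]
  arr=[[14, 17, 1], [25, 39, 29]], result=29

Final answer: 29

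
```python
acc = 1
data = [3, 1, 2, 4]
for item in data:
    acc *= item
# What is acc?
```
Trace:
  acc=1
  acc=3, item=3
  acc=3, item=1
  acc=6, item=2
  acc=24, item=4

Final answer: 24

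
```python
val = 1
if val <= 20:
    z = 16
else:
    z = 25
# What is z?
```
Trace:
  val=1
  val=1, z=16

Final answer: 16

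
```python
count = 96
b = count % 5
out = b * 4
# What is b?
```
Trace:
  count=96
  count=96, b=1
  count=96, b=1, out=4

Final answer: 1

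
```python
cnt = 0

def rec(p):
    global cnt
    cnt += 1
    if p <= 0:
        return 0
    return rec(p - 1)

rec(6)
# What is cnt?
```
Call trace:
rec(p=6)
  rec(p=5)
    rec(p=4)
      rec(p=3)
        rec(p=2)
          rec(p=1)
            rec(p=0)
            -> return 0
          -> return 0
        -> return 0
      -> return 0
    -> return 0
  -> return 0
-> return 0

cnt is incremented once per call. rec is entered once for each p = 6, 5, 4, 3, 2, 1, 0 (the p <= 0 call returns without recursing), i.e. 6 + 1 calls.
cnt = 7

Final answer: 7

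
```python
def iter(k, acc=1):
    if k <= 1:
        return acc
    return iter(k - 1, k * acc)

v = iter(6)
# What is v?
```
Call trace:
iter(k=6, acc=1)
  iter(k=5, acc=6)
    iter(k=4, acc=30)
      iter(k=3, acc=120)
        iter(k=2, acc=360)
          iter(k=1, acc=720)
          -> return 720
        -> return 720
      -> return 720
    -> return 720
  -> return 720
-> return 720

Final answer: 720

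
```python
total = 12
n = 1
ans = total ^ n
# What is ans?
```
Trace:
  total=12
  total=12, n=1
  total=12, n=1, ans=13

Final answer: 13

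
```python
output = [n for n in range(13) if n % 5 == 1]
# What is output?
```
Trace:
  n=0
  n=1
  n=2
  n=3
  n=4
  n=5
  n=6
  n=7
  n=8
  n=9
  n=10
  n=11
  n=12
  output=[1, 6, 11]

Final answer: [1, 6, 11]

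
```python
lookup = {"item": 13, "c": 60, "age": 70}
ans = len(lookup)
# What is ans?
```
Trace:
  lookup={'item': 13, 'c': 60, 'age': 70}
  lookup={'item': 13, 'c': 60, 'age': 70}, ans=3

Final answer: 3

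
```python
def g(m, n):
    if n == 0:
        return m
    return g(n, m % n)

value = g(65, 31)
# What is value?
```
Call trace:
g(m=65, n=31)
  g(m=31, n=3)
    g(m=3, n=1)
      g(m=1, n=0)
      -> return 1
    -> return 1
  -> return 1
-> return 1

Final answer: 1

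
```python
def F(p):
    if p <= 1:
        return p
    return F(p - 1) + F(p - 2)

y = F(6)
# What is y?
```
Call trace (a repeated sub-call is expanded the first time; later identical calls just restate its return value):
F(p=6)
  F(p=5)
    F(p=4)
      F(p=3)
        F(p=2)
          F(p=1)
          -> return 1
          F(p=0)
          -> return 0
        -> return 1
        F(p=1)
        -> return 1
      -> return 2
      F(p=2) -> return 1  (same call as traced above)
    -> return 3
    F(p=3) -> return 2  (same call as traced above)
  -> return 5
  F(p=4) -> return 3  (same call as traced above)
-> return 8

Final answer: 8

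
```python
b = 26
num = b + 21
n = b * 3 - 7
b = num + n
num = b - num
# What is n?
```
Trace:
  b=26
  b=26, num=47
  b=26, num=47, n=71
  b=118, num=47, n=71
  b=118, num=71, n=71

Final answer: 71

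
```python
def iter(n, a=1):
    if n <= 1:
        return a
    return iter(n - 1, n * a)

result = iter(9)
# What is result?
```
Call trace:
iter(n=9, a=1)
  iter(n=8, a=9)
    iter(n=7, a=72)
      iter(n=6, a=504)
        iter(n=5, a=3024)
          iter(n=4, a=15120)
            iter(n=3, a=60480)
              iter(n=2, a=181440)
                iter(n=1, a=362880)
                -> return 362880
              -> return 362880
            -> return 362880
          -> return 362880
        -> return 362880
      -> return 362880
    -> return 362880
  -> return 362880
-> return 362880

Final answer: 362880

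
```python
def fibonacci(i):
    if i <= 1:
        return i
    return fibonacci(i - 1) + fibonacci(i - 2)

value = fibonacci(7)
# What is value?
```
Call trace (a repeated sub-call is expanded the first time; later identical calls just restate its return value):
fibonacci(i=7)
  fibonacci(i=6)
    fibonacci(i=5)
      fibonacci(i=4)
        fibonacci(i=3)
          fibonacci(i=2)
            fibonacci(i=1)
            -> return 1
            fibonacci(i=0)
            -> return 0
          -> return 1
          fibonacci(i=1)
          -> return 1
        -> return 2
        fibonacci(i=2) -> return 1  (same call as traced above)
      -> return 3
      fibonacci(i=3) -> return 2  (same call as traced above)
    -> return 5
    fibonacci(i=4) -> return 3  (same call as traced above)
  -> return 8
  fibonacci(i=5) -> return 5  (same call as traced above)
-> return 13

Final answer: 13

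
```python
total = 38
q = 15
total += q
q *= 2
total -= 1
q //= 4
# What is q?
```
Trace:
  total=38
  total=38, q=15
  total=53, q=15
  total=53, q=30
  total=52, q=30
  total=52, q=7

Final answer: 7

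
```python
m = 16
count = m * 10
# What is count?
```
Trace:
  m=16
  m=16, count=160

Final answer: 160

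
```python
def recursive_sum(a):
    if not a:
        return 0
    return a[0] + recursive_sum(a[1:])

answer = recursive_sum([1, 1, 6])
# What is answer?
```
Call trace:
recursive_sum(a=[1, 1, 6])
  recursive_sum(a=[1, 6])
    recursive_sum(a=[6])
      recursive_sum(a=[])
      -> return 0
    -> return 6
  -> return 7
-> return 8

Final answer: 8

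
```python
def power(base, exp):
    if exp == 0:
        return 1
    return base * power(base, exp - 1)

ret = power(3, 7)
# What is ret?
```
Call trace:
power(base=3, exp=7)
  power(base=3, exp=6)
    power(base=3, exp=5)
      power(base=3, exp=4)
        power(base=3, exp=3)
          power(base=3, exp=2)
            power(base=3, exp=1)
              power(base=3, exp=0)
              -> return 1
            -> return 3
          -> return 9
        -> return 27
      -> return 81
    -> return 243
  -> return 729
-> return 2187

Final answer: 2187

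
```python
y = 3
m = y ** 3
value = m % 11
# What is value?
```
Trace:
  y=3
  y=3, m=27
  y=3, m=27, value=5

Final answer: 5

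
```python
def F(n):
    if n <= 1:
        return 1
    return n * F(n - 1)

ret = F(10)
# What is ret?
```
Call trace:
F(n=10)
  F(n=9)
    F(n=8)
      F(n=7)
        F(n=6)
          F(n=5)
            F(n=4)
              F(n=3)
                F(n=2)
                  F(n=1)
                  -> return 1
                -> return 2
              -> return 6
            -> return 24
          -> return 120
        -> return 720
      -> return 5040
    -> return 40320
  -> return 362880
-> return 3628800

Final answer: 3628800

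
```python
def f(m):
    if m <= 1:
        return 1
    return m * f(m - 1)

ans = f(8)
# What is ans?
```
Call trace:
f(m=8)
  f(m=7)
    f(m=6)
      f(m=5)
        f(m=4)
          f(m=3)
            f(m=2)
              f(m=1)
              -> return 1
            -> return 2
          -> return 6
        -> return 24
      -> return 120
    -> return 720
  -> return 5040
-> return 40320

Final answer: 40320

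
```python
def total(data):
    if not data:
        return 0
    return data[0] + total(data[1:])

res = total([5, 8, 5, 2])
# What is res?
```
Call trace:
total(data=[5, 8, 5, 2])
  total(data=[8, 5, 2])
    total(data=[5, 2])
      total(data=[2])
        total(data=[])
        -> return 0
      -> return 2
    -> return 7
  -> return 15
-> return 20

Final answer: 20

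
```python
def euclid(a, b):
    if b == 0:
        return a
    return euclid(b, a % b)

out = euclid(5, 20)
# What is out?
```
Call trace:
euclid(a=5, b=20)
  euclid(a=20, b=5)
    euclid(a=5, b=0)
    -> return 5
  -> return 5
-> return 5

Final answer: 5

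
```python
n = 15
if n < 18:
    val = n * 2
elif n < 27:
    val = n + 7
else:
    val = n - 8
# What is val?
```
Trace:
  n=15
  n=15, val=30

Final answer: 30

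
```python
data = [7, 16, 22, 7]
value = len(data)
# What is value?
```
Trace:
  data=[7, 16, 22, 7]
  data=[7, 16, 22, 7], value=4

Final answer: 4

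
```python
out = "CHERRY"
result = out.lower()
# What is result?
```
Trace:
  out='CHERRY'
  out='CHERRY', result='cherry'

Final answer: 'cherry'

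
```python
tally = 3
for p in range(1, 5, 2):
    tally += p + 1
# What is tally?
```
Trace:
  tally=3
  tally=5, p=1
  tally=9, p=3

Final answer: 9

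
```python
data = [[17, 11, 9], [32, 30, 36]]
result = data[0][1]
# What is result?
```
Trace:
  data=[[17, 11, 9], [32, 30, 36]]
  data=[[17, 11, 9], [32, 30, 36]], result=11

Final answer: 11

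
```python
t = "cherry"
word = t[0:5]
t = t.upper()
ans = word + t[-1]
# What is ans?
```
Trace:
  t='cherry'
  t='cherry', word='cherr'
  t='CHERRY', word='cherr'
  t='CHERRY', word='cherr', ans='cherrY'

Final answer: 'cherrY'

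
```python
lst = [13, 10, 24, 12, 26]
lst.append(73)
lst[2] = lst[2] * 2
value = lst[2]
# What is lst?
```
Trace:
  lst=[13, 10, 24, 12, 26]
  lst=[13, 10, 24, 12, 26, 73]
  lst=[13, 10, 48, 12, 26, 73]
  lst=[13, 10, 48, 12, 26, 73], value=48

Final answer: [13, 10, 48, 12, 26, 73]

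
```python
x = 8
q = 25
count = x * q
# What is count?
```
Trace:
  x=8
  x=8, q=25
  x=8, q=25, count=200

Final answer: 200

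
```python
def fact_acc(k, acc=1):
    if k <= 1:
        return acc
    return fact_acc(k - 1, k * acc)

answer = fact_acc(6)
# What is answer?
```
Call trace:
fact_acc(k=6, acc=1)
  fact_acc(k=5, acc=6)
    fact_acc(k=4, acc=30)
      fact_acc(k=3, acc=120)
        fact_acc(k=2, acc=360)
          fact_acc(k=1, acc=720)
          -> return 720
        -> return 720
      -> return 720
    -> return 720
  -> return 720
-> return 720

Final answer: 720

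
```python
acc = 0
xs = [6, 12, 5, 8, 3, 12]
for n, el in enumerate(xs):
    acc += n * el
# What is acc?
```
Trace:
  acc=0
  acc=0, n=0, el=6
  acc=12, n=1, el=12
  acc=22, n=2, el=5
  acc=46, n=3, el=8
  acc=58, n=4, el=3
  acc=118, n=5, el=12

Final answer: 118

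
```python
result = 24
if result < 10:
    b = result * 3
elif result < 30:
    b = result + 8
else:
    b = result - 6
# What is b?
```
Trace:
  result=24
  result=24, b=32

Final answer: 32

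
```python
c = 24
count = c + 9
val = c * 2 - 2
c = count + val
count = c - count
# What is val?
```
Trace:
  c=24
  c=24, count=33
  c=24, count=33, val=46
  c=79, count=33, val=46
  c=79, count=46, val=46

Final answer: 46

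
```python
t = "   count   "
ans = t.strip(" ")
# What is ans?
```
Trace:
  t='   count   '
  t='   count   ', ans='count'

Final answer: 'count'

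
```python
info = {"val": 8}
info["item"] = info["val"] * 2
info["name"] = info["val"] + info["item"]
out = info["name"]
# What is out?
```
Trace:
  info={'val': 8}
  info={'val': 8, 'item': 16}
  info={'val': 8, 'item': 16, 'name': 24}
  info={'val': 8, 'item': 16, 'name': 24}, out=24

Final answer: 24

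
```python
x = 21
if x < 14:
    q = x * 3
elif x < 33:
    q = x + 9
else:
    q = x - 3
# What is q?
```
Trace:
  x=21
  x=21, q=30

Final answer: 30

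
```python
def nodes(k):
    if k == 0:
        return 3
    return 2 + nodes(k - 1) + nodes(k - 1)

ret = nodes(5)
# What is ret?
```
Call trace (a repeated sub-call is expanded the first time; later identical calls just restate its return value):
nodes(k=5)
  nodes(k=4)
    nodes(k=3)
      nodes(k=2)
        nodes(k=1)
          nodes(k=0)
          -> return 3
          nodes(k=0)
          -> return 3
        -> return 8
        nodes(k=1) -> return 8  (same call as traced above)
      -> return 18
      nodes(k=2) -> return 18  (same call as traced above)
    -> return 38
    nodes(k=3) -> return 38  (same call as traced above)
  -> return 78
  nodes(k=4) -> return 78  (same call as traced above)
-> return 158

Final answer: 158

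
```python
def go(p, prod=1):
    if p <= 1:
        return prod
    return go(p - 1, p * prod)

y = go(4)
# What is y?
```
Call trace:
go(p=4, prod=1)
  go(p=3, prod=4)
    go(p=2, prod=12)
      go(p=1, prod=24)
      -> return 24
    -> return 24
  -> return 24
-> return 24

Final answer: 24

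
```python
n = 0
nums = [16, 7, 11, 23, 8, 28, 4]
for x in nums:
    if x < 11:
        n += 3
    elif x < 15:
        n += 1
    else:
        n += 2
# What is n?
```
Trace:
  n=0
  n=2, x=16
  n=5, x=7
  n=6, x=11
  n=8, x=23
  n=11, x=8
  n=13, x=28
  n=16, x=4

Final answer: 16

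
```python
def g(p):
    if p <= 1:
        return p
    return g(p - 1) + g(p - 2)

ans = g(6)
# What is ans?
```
Call trace (a repeated sub-call is expanded the first time; later identical calls just restate its return value):
g(p=6)
  g(p=5)
    g(p=4)
      g(p=3)
        g(p=2)
          g(p=1)
          -> return 1
          g(p=0)
          -> return 0
        -> return 1
        g(p=1)
        -> return 1
      -> return 2
      g(p=2) -> return 1  (same call as traced above)
    -> return 3
    g(p=3) -> return 2  (same call as traced above)
  -> return 5
  g(p=4) -> return 3  (same call as traced above)
-> return 8

Final answer: 8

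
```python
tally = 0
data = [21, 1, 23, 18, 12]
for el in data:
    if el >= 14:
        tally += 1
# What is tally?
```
Trace:
  tally=0
  tally=1, el=21
  tally=1, el=1
  tally=2, el=23
  tally=3, el=18
  tally=3, el=12

Final answer: 3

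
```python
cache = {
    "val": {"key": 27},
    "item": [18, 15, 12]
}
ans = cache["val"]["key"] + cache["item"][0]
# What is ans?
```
Trace:
  cache={'val': {'key': 27}, 'item': [18, 15, 12]}
  cache={'val': {'key': 27}, 'item': [18, 15, 12]}, ans=45

Final answer: 45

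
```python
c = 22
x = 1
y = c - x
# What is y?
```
Trace:
  c=22
  c=22, x=1
  c=22, x=1, y=21

Final answer: 21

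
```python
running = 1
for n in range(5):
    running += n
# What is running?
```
Trace:
  running=1
  running=1, n=0
  running=2, n=1
  running=4, n=2
  running=7, n=3
  running=11, n=4

Final answer: 11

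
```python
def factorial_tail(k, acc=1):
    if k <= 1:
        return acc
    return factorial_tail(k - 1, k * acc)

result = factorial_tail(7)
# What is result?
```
Call trace:
factorial_tail(k=7, acc=1)
  factorial_tail(k=6, acc=7)
    factorial_tail(k=5, acc=42)
      factorial_tail(k=4, acc=210)
        factorial_tail(k=3, acc=840)
          factorial_tail(k=2, acc=2520)
            factorial_tail(k=1, acc=5040)
            -> return 5040
          -> return 5040
        -> return 5040
      -> return 5040
    -> return 5040
  -> return 5040
-> return 5040

Final answer: 5040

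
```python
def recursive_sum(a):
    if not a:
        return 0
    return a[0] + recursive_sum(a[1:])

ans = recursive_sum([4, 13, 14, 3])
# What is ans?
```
Call trace:
recursive_sum(a=[4, 13, 14, 3])
  recursive_sum(a=[13, 14, 3])
    recursive_sum(a=[14, 3])
      recursive_sum(a=[3])
        recursive_sum(a=[])
        -> return 0
      -> return 3
    -> return 17
  -> return 30
-> return 34

Final answer: 34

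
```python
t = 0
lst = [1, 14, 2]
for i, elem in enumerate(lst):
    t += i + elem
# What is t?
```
Trace:
  t=0
  t=1, i=0, elem=1
  t=16, i=1, elem=14
  t=20, i=2, elem=2

Final answer: 20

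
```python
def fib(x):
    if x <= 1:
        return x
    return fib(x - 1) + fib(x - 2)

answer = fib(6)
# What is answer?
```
Call trace (a repeated sub-call is expanded the first time; later identical calls just restate its return value):
fib(x=6)
  fib(x=5)
    fib(x=4)
      fib(x=3)
        fib(x=2)
          fib(x=1)
          -> return 1
          fib(x=0)
          -> return 0
        -> return 1
        fib(x=1)
        -> return 1
      -> return 2
      fib(x=2) -> return 1  (same call as traced above)
    -> return 3
    fib(x=3) -> return 2  (same call as traced above)
  -> return 5
  fib(x=4) -> return 3  (same call as traced above)
-> return 8

Final answer: 8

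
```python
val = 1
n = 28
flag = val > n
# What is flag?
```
Trace:
  val=1
  val=1, n=28
  val=1, n=28, flag=False

Final answer: False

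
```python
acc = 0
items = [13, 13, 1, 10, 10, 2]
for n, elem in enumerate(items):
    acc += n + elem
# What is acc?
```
Trace:
  acc=0
  acc=13, n=0, elem=13
  acc=27, n=1, elem=13
  acc=30, n=2, elem=1
  acc=43, n=3, elem=10
  acc=57, n=4, elem=10
  acc=64, n=5, elem=2

Final answer: 64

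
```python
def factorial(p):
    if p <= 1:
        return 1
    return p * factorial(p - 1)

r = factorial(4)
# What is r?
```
Call trace:
factorial(p=4)
  factorial(p=3)
    factorial(p=2)
      factorial(p=1)
      -> return 1
    -> return 2
  -> return 6
-> return 24

Final answer: 24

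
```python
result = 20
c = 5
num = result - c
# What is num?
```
Trace:
  result=20
  result=20, c=5
  result=20, c=5, num=15

Final answer: 15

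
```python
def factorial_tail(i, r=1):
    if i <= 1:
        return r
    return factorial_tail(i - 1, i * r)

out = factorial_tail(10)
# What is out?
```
Call trace:
factorial_tail(i=10, r=1)
  factorial_tail(i=9, r=10)
    factorial_tail(i=8, r=90)
      factorial_tail(i=7, r=720)
        factorial_tail(i=6, r=5040)
          factorial_tail(i=5, r=30240)
            factorial_tail(i=4, r=151200)
              factorial_tail(i=3, r=604800)
                factorial_tail(i=2, r=1814400)
                  factorial_tail(i=1, r=3628800)
                  -> return 3628800
                -> return 3628800
              -> return 3628800
            -> return 3628800
          -> return 3628800
        -> return 3628800
      -> return 3628800
    -> return 3628800
  -> return 3628800
-> return 3628800

Final answer: 3628800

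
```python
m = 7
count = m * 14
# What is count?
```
Trace:
  m=7
  m=7, count=98

Final answer: 98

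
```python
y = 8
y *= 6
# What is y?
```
Trace:
  y=8
  y=48

Final answer: 48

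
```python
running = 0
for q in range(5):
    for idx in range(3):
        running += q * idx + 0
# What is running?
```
Trace:
  running=0
  running=0, q=0, idx=0
  running=0, q=0, idx=1
  running=0, q=0, idx=2
  running=0, q=1, idx=0
  running=1, q=1, idx=1
  running=3, q=1, idx=2
  running=3, q=2, idx=0
  running=5, q=2, idx=1
  running=9, q=2, idx=2
  running=9, q=3, idx=0
  running=12, q=3, idx=1
  running=18, q=3, idx=2
  running=18, q=4, idx=0
  running=22, q=4, idx=1
  running=30, q=4, idx=2

Final answer: 30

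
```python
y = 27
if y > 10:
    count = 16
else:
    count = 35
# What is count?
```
Trace:
  y=27
  y=27, count=16

Final answer: 16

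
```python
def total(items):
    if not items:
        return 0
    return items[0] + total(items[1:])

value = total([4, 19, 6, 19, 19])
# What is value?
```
Call trace:
total(items=[4, 19, 6, 19, 19])
  total(items=[19, 6, 19, 19])
    total(items=[6, 19, 19])
      total(items=[19, 19])
        total(items=[19])
          total(items=[])
          -> return 0
        -> return 19
      -> return 38
    -> return 44
  -> return 63
-> return 67

Final answer: 67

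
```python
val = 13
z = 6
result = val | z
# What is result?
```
Trace:
  val=13
  val=13, z=6
  val=13, z=6, result=15

Final answer: 15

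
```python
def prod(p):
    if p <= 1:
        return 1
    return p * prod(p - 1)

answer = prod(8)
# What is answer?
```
Call trace:
prod(p=8)
  prod(p=7)
    prod(p=6)
      prod(p=5)
        prod(p=4)
          prod(p=3)
            prod(p=2)
              prod(p=1)
              -> return 1
            -> return 2
          -> return 6
        -> return 24
      -> return 120
    -> return 720
  -> return 5040
-> return 40320

Final answer: 40320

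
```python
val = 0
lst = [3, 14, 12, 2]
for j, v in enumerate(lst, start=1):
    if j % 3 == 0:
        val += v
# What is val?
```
Trace:
  val=0
  val=0, j=1, v=3
  val=0, j=2, v=14
  val=12, j=3, v=12
  val=12, j=4, v=2

Final answer: 12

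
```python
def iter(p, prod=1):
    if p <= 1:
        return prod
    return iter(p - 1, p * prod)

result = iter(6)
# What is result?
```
Call trace:
iter(p=6, prod=1)
  iter(p=5, prod=6)
    iter(p=4, prod=30)
      iter(p=3, prod=120)
        iter(p=2, prod=360)
          iter(p=1, prod=720)
          -> return 720
        -> return 720
      -> return 720
    -> return 720
  -> return 720
-> return 720

Final answer: 720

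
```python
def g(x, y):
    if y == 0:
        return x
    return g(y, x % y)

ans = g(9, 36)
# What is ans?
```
Call trace:
g(x=9, y=36)
  g(x=36, y=9)
    g(x=9, y=0)
    -> return 9
  -> return 9
-> return 9

Final answer: 9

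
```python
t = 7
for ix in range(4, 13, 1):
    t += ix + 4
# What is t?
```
Trace:
  t=7
  t=15, ix=4
  t=24, ix=5
  t=34, ix=6
  t=45, ix=7
  t=57, ix=8
  t=70, ix=9
  t=84, ix=10
  t=99, ix=11
  t=115, ix=12

Final answer: 115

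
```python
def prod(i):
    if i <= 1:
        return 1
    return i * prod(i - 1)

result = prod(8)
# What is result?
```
Call trace:
prod(i=8)
  prod(i=7)
    prod(i=6)
      prod(i=5)
        prod(i=4)
          prod(i=3)
            prod(i=2)
              prod(i=1)
              -> return 1
            -> return 2
          -> return 6
        -> return 24
      -> return 120
    -> return 720
  -> return 5040
-> return 40320

Final answer: 40320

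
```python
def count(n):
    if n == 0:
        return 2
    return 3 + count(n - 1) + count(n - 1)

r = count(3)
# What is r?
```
Call trace (a repeated sub-call is expanded the first time; later identical calls just restate its return value):
count(n=3)
  count(n=2)
    count(n=1)
      count(n=0)
      -> return 2
      count(n=0)
      -> return 2
    -> return 7
    count(n=1) -> return 7  (same call as traced above)
  -> return 17
  count(n=2) -> return 17  (same call as traced above)
-> return 37

Final answer: 37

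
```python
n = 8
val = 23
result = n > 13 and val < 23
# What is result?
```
Trace:
  n=8
  n=8, val=23
  n=8, val=23, result=False

Final answer: False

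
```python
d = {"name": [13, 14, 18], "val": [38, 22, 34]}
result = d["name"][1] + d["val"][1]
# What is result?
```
Trace:
  d={'name': [13, 14, 18], 'val': [38, 22, 34]}
  d={'name': [13, 14, 18], 'val': [38, 22, 34]}, result=36

Final answer: 36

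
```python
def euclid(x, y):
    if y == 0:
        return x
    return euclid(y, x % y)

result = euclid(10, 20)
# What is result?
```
Call trace:
euclid(x=10, y=20)
  euclid(x=20, y=10)
    euclid(x=10, y=0)
    -> return 10
  -> return 10
-> return 10

Final answer: 10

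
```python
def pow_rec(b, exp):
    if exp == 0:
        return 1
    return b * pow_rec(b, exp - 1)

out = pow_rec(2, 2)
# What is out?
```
Call trace:
pow_rec(b=2, exp=2)
  pow_rec(b=2, exp=1)
    pow_rec(b=2, exp=0)
    -> return 1
  -> return 2
-> return 4

Final answer: 4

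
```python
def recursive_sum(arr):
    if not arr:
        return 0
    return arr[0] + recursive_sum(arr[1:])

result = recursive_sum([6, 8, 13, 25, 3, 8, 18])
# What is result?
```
Call trace:
recursive_sum(arr=[6, 8, 13, 25, 3, 8, 18])
  recursive_sum(arr=[8, 13, 25, 3, 8, 18])
    recursive_sum(arr=[13, 25, 3, 8, 18])
      recursive_sum(arr=[25, 3, 8, 18])
        recursive_sum(arr=[3, 8, 18])
          recursive_sum(arr=[8, 18])
            recursive_sum(arr=[18])
              recursive_sum(arr=[])
              -> return 0
            -> return 18
          -> return 26
        -> return 29
      -> return 54
    -> return 67
  -> return 75
-> return 81

Final answer: 81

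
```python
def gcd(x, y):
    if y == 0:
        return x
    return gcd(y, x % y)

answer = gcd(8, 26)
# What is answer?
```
Call trace:
gcd(x=8, y=26)
  gcd(x=26, y=8)
    gcd(x=8, y=2)
      gcd(x=2, y=0)
      -> return 2
    -> return 2
  -> return 2
-> return 2

Final answer: 2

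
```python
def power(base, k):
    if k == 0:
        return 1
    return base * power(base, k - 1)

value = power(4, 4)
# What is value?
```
Call trace:
power(base=4, k=4)
  power(base=4, k=3)
    power(base=4, k=2)
      power(base=4, k=1)
        power(base=4, k=0)
        -> return 1
      -> return 4
    -> return 16
  -> return 64
-> return 256

Final answer: 256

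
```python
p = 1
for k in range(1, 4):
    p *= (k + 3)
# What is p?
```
Trace:
  p=1
  p=4, k=1
  p=20, k=2
  p=120, k=3

Final answer: 120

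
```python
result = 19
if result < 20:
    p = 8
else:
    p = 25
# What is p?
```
Trace:
  result=19
  result=19, p=8

Final answer: 8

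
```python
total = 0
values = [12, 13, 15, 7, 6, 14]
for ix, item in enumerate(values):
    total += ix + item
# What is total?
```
Trace:
  total=0
  total=12, ix=0, item=12
  total=26, ix=1, item=13
  total=43, ix=2, item=15
  total=53, ix=3, item=7
  total=63, ix=4, item=6
  total=82, ix=5, item=14

Final answer: 82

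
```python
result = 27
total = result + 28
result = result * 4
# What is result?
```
Trace:
  result=27
  result=27, total=55
  result=108, total=55

Final answer: 108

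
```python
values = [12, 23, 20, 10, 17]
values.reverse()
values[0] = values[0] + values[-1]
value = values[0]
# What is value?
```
Trace:
  values=[12, 23, 20, 10, 17]
  values=[17, 10, 20, 23, 12]
  values=[29, 10, 20, 23, 12]
  values=[29, 10, 20, 23, 12], value=29

Final answer: 29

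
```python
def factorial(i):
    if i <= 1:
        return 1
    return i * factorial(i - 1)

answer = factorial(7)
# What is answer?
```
Call trace:
factorial(i=7)
  factorial(i=6)
    factorial(i=5)
      factorial(i=4)
        factorial(i=3)
          factorial(i=2)
            factorial(i=1)
            -> return 1
          -> return 2
        -> return 6
      -> return 24
    -> return 120
  -> return 720
-> return 5040

Final answer: 5040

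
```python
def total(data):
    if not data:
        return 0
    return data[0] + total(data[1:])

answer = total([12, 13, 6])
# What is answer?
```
Call trace:
total(data=[12, 13, 6])
  total(data=[13, 6])
    total(data=[6])
      total(data=[])
      -> return 0
    -> return 6
  -> return 19
-> return 31

Final answer: 31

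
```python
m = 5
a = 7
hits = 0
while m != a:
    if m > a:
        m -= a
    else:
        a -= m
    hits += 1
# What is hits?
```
Trace:
  m=5
  m=5, a=7
  m=5, a=7, hits=0
  m=5, a=2, hits=1
  m=3, a=2, hits=2
  m=1, a=2, hits=3
  m=1, a=1, hits=4

Final answer: 4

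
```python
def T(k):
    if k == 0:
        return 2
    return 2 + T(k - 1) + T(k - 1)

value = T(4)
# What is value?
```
Call trace (a repeated sub-call is expanded the first time; later identical calls just restate its return value):
T(k=4)
  T(k=3)
    T(k=2)
      T(k=1)
        T(k=0)
        -> return 2
        T(k=0)
        -> return 2
      -> return 6
      T(k=1) -> return 6  (same call as traced above)
    -> return 14
    T(k=2) -> return 14  (same call as traced above)
  -> return 30
  T(k=3) -> return 30  (same call as traced above)
-> return 62

Final answer: 62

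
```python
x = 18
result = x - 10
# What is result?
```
Trace:
  x=18
  x=18, result=8

Final answer: 8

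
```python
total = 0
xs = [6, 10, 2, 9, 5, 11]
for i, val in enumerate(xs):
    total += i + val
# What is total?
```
Trace:
  total=0
  total=6, i=0, val=6
  total=17, i=1, val=10
  total=21, i=2, val=2
  total=33, i=3, val=9
  total=42, i=4, val=5
  total=58, i=5, val=11

Final answer: 58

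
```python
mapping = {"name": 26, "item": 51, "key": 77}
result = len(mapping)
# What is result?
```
Trace:
  mapping={'name': 26, 'item': 51, 'key': 77}
  mapping={'name': 26, 'item': 51, 'key': 77}, result=3

Final answer: 3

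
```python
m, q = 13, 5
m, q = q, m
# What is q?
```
Trace:
  m=13, q=5
  m=5, q=13

Final answer: 13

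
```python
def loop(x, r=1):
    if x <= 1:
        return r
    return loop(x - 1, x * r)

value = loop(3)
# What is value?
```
Call trace:
loop(x=3, r=1)
  loop(x=2, r=3)
    loop(x=1, r=6)
    -> return 6
  -> return 6
-> return 6

Final answer: 6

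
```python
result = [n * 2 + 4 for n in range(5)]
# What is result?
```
Trace:
  n=0
  n=1
  n=2
  n=3
  n=4
  result=[4, 6, 8, 10, 12]

Final answer: [4, 6, 8, 10, 12]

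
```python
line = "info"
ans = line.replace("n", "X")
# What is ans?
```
Trace:
  line='info'
  line='info', ans='iXfo'

Final answer: 'iXfo'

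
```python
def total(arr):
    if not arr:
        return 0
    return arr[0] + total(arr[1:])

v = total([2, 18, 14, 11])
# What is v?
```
Call trace:
total(arr=[2, 18, 14, 11])
  total(arr=[18, 14, 11])
    total(arr=[14, 11])
      total(arr=[11])
        total(arr=[])
        -> return 0
      -> return 11
    -> return 25
  -> return 43
-> return 45

Final answer: 45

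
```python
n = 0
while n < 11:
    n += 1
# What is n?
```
Trace:
  n=0
  n=1
  n=2
  n=3
  n=4
  n=5
  n=6
  n=7
  n=8
  n=9
  n=10
  n=11

Final answer: 11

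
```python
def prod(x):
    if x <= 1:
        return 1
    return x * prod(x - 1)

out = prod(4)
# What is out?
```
Call trace:
prod(x=4)
  prod(x=3)
    prod(x=2)
      prod(x=1)
      -> return 1
    -> return 2
  -> return 6
-> return 24

Final answer: 24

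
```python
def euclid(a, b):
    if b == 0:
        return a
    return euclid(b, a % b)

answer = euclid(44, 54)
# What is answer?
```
Call trace:
euclid(a=44, b=54)
  euclid(a=54, b=44)
    euclid(a=44, b=10)
      euclid(a=10, b=4)
        euclid(a=4, b=2)
          euclid(a=2, b=0)
          -> return 2
        -> return 2
      -> return 2
    -> return 2
  -> return 2
-> return 2

Final answer: 2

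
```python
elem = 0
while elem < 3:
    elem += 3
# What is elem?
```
Trace:
  elem=0
  elem=3

Final answer: 3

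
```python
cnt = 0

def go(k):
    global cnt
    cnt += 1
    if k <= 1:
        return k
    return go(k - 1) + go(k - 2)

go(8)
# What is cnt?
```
Call trace (a repeated sub-call is expanded the first time; later identical calls just restate its return value):
go(k=8)
  go(k=7)
    go(k=6)
      go(k=5)
        go(k=4)
          go(k=3)
            go(k=2)
              go(k=1)
              -> return 1
              go(k=0)
              -> return 0
            -> return 1
            go(k=1)
            -> return 1
          -> return 2
          go(k=2) -> return 1  (same call as traced above)
        -> return 3
        go(k=3) -> return 2  (same call as traced above)
      -> return 5
      go(k=4) -> return 3  (same call as traced above)
    -> return 8
    go(k=5) -> return 5  (same call as traced above)
  -> return 13
  go(k=6) -> return 8  (same call as traced above)
-> return 21

cnt is incremented once per call, so count the calls in each subtree. Let C(k) = number of calls made by go(k).
C(0) = C(1) = 1 (base case, no recursion); C(k) = 1 + C(k - 1) + C(k - 2) otherwise.
C(2) = 1 + C(1) + C(0) = 1 + 1 + 1 = 3
C(3) = 1 + C(2) + C(1) = 1 + 3 + 1 = 5
C(4) = 1 + C(3) + C(2) = 1 + 5 + 3 = 9
C(5) = 1 + C(4) + C(3) = 1 + 9 + 5 = 15
C(6) = 1 + C(5) + C(4) = 1 + 15 + 9 = 25
C(7) = 1 + C(6) + C(5) = 1 + 25 + 15 = 41
C(8) = 1 + C(7) + C(6) = 1 + 41 + 25 = 67
cnt = C(8) = 67

Final answer: 67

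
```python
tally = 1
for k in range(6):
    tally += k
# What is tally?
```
Trace:
  tally=1
  tally=1, k=0
  tally=2, k=1
  tally=4, k=2
  tally=7, k=3
  tally=11, k=4
  tally=16, k=5

Final answer: 16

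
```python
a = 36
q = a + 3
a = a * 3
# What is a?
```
Trace:
  a=36
  a=36, q=39
  a=108, q=39

Final answer: 108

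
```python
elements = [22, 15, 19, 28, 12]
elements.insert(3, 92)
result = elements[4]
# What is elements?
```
Trace:
  elements=[22, 15, 19, 28, 12]
  elements=[22, 15, 19, 92, 28, 12]
  elements=[22, 15, 19, 92, 28, 12], result=28

Final answer: [22, 15, 19, 92, 28, 12]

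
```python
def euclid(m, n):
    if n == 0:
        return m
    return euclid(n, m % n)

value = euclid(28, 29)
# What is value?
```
Call trace:
euclid(m=28, n=29)
  euclid(m=29, n=28)
    euclid(m=28, n=1)
      euclid(m=1, n=0)
      -> return 1
    -> return 1
  -> return 1
-> return 1

Final answer: 1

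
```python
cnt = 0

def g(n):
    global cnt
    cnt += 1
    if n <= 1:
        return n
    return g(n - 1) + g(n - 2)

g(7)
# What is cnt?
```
Call trace (a repeated sub-call is expanded the first time; later identical calls just restate its return value):
g(n=7)
  g(n=6)
    g(n=5)
      g(n=4)
        g(n=3)
          g(n=2)
            g(n=1)
            -> return 1
            g(n=0)
            -> return 0
          -> return 1
          g(n=1)
          -> return 1
        -> return 2
        g(n=2) -> return 1  (same call as traced above)
      -> return 3
      g(n=3) -> return 2  (same call as traced above)
    -> return 5
    g(n=4) -> return 3  (same call as traced above)
  -> return 8
  g(n=5) -> return 5  (same call as traced above)
-> return 13

cnt is incremented once per call, so count the calls in each subtree. Let C(n) = number of calls made by g(n).
C(0) = C(1) = 1 (base case, no recursion); C(n) = 1 + C(n - 1) + C(n - 2) otherwise.
C(2) = 1 + C(1) + C(0) = 1 + 1 + 1 = 3
C(3) = 1 + C(2) + C(1) = 1 + 3 + 1 = 5
C(4) = 1 + C(3) + C(2) = 1 + 5 + 3 = 9
C(5) = 1 + C(4) + C(3) = 1 + 9 + 5 = 15
C(6) = 1 + C(5) + C(4) = 1 + 15 + 9 = 25
C(7) = 1 + C(6) + C(5) = 1 + 25 + 15 = 41
cnt = C(7) = 41

Final answer: 41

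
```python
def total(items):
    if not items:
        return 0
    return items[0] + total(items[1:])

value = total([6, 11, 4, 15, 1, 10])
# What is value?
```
Call trace:
total(items=[6, 11, 4, 15, 1, 10])
  total(items=[11, 4, 15, 1, 10])
    total(items=[4, 15, 1, 10])
      total(items=[15, 1, 10])
        total(items=[1, 10])
          total(items=[10])
            total(items=[])
            -> return 0
          -> return 10
        -> return 11
      -> return 26
    -> return 30
  -> return 41
-> return 47

Final answer: 47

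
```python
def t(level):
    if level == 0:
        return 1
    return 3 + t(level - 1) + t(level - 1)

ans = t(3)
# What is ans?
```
Call trace (a repeated sub-call is expanded the first time; later identical calls just restate its return value):
t(level=3)
  t(level=2)
    t(level=1)
      t(level=0)
      -> return 1
      t(level=0)
      -> return 1
    -> return 5
    t(level=1) -> return 5  (same call as traced above)
  -> return 13
  t(level=2) -> return 13  (same call as traced above)
-> return 29

Final answer: 29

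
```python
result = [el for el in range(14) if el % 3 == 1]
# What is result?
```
Trace:
  el=0
  el=1
  el=2
  el=3
  el=4
  el=5
  el=6
  el=7
  el=8
  el=9
  el=10
  el=11
  el=12
  el=13
  result=[1, 4, 7, 10, 13]

Final answer: [1, 4, 7, 10, 13]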